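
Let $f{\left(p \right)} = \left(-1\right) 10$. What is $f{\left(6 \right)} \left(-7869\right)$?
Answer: $78690$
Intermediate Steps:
$f{\left(p \right)} = -10$
$f{\left(6 \right)} \left(-7869\right) = \left(-10\right) \left(-7869\right) = 78690$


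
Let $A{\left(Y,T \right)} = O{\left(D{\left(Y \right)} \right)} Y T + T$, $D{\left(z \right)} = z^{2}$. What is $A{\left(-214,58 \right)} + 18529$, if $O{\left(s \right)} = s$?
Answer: $-568401365$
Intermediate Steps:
$A{\left(Y,T \right)} = T + T Y^{3}$ ($A{\left(Y,T \right)} = Y^{2} Y T + T = Y^{3} T + T = T Y^{3} + T = T + T Y^{3}$)
$A{\left(-214,58 \right)} + 18529 = 58 \left(1 + \left(-214\right)^{3}\right) + 18529 = 58 \left(1 - 9800344\right) + 18529 = 58 \left(-9800343\right) + 18529 = -568419894 + 18529 = -568401365$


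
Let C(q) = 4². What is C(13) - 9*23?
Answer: -191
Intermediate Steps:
C(q) = 16
C(13) - 9*23 = 16 - 9*23 = 16 - 1*207 = 16 - 207 = -191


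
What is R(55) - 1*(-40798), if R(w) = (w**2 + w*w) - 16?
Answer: 46832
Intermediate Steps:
R(w) = -16 + 2*w**2 (R(w) = (w**2 + w**2) - 16 = 2*w**2 - 16 = -16 + 2*w**2)
R(55) - 1*(-40798) = (-16 + 2*55**2) - 1*(-40798) = (-16 + 2*3025) + 40798 = (-16 + 6050) + 40798 = 6034 + 40798 = 46832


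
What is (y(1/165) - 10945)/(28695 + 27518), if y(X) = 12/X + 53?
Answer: -8912/56213 ≈ -0.15854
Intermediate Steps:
y(X) = 53 + 12/X
(y(1/165) - 10945)/(28695 + 27518) = ((53 + 12/(1/165)) - 10945)/(28695 + 27518) = ((53 + 12/(1/165)) - 10945)/56213 = ((53 + 12*165) - 10945)*(1/56213) = ((53 + 1980) - 10945)*(1/56213) = (2033 - 10945)*(1/56213) = -8912*1/56213 = -8912/56213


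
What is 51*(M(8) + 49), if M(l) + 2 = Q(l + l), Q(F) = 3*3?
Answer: 2856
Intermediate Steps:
Q(F) = 9
M(l) = 7 (M(l) = -2 + 9 = 7)
51*(M(8) + 49) = 51*(7 + 49) = 51*56 = 2856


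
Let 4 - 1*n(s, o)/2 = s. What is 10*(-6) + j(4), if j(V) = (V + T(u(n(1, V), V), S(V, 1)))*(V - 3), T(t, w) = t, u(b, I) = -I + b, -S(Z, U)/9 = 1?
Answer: -54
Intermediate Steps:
n(s, o) = 8 - 2*s
S(Z, U) = -9 (S(Z, U) = -9*1 = -9)
u(b, I) = b - I
j(V) = -18 + 6*V (j(V) = (V + ((8 - 2*1) - V))*(V - 3) = (V + ((8 - 2) - V))*(-3 + V) = (V + (6 - V))*(-3 + V) = 6*(-3 + V) = -18 + 6*V)
10*(-6) + j(4) = 10*(-6) + (-18 + 6*4) = -60 + (-18 + 24) = -60 + 6 = -54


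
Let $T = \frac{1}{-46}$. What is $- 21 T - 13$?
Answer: $- \frac{577}{46} \approx -12.543$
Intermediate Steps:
$T = - \frac{1}{46} \approx -0.021739$
$- 21 T - 13 = \left(-21\right) \left(- \frac{1}{46}\right) - 13 = \frac{21}{46} - 13 = - \frac{577}{46}$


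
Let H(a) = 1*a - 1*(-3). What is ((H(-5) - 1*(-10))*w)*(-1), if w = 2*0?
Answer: 0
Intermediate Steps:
H(a) = 3 + a (H(a) = a + 3 = 3 + a)
w = 0
((H(-5) - 1*(-10))*w)*(-1) = (((3 - 5) - 1*(-10))*0)*(-1) = ((-2 + 10)*0)*(-1) = (8*0)*(-1) = 0*(-1) = 0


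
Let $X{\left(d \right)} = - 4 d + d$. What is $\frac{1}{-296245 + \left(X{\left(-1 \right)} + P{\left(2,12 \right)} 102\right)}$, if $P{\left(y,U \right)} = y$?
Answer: $- \frac{1}{296038} \approx -3.3779 \cdot 10^{-6}$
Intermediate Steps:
$X{\left(d \right)} = - 3 d$
$\frac{1}{-296245 + \left(X{\left(-1 \right)} + P{\left(2,12 \right)} 102\right)} = \frac{1}{-296245 + \left(\left(-3\right) \left(-1\right) + 2 \cdot 102\right)} = \frac{1}{-296245 + \left(3 + 204\right)} = \frac{1}{-296245 + 207} = \frac{1}{-296038} = - \frac{1}{296038}$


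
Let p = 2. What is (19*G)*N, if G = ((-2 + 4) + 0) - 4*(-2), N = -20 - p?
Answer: -4180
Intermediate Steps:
N = -22 (N = -20 - 1*2 = -20 - 2 = -22)
G = 10 (G = (2 + 0) + 8 = 2 + 8 = 10)
(19*G)*N = (19*10)*(-22) = 190*(-22) = -4180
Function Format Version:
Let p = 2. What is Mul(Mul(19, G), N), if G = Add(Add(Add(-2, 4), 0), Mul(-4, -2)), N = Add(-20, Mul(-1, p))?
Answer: -4180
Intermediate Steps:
N = -22 (N = Add(-20, Mul(-1, 2)) = Add(-20, -2) = -22)
G = 10 (G = Add(Add(2, 0), 8) = Add(2, 8) = 10)
Mul(Mul(19, G), N) = Mul(Mul(19, 10), -22) = Mul(190, -22) = -4180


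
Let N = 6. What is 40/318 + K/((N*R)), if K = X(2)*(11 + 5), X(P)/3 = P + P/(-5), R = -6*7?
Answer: -332/1855 ≈ -0.17898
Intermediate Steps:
R = -42
X(P) = 12*P/5 (X(P) = 3*(P + P/(-5)) = 3*(P + P*(-1/5)) = 3*(P - P/5) = 3*(4*P/5) = 12*P/5)
K = 384/5 (K = ((12/5)*2)*(11 + 5) = (24/5)*16 = 384/5 ≈ 76.800)
40/318 + K/((N*R)) = 40/318 + 384/(5*((6*(-42)))) = 40*(1/318) + (384/5)/(-252) = 20/159 + (384/5)*(-1/252) = 20/159 - 32/105 = -332/1855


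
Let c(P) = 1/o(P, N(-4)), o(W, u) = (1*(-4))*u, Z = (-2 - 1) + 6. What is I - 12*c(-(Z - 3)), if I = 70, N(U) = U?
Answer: 277/4 ≈ 69.250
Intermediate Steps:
Z = 3 (Z = -3 + 6 = 3)
o(W, u) = -4*u
c(P) = 1/16 (c(P) = 1/(-4*(-4)) = 1/16)
I - 12*c(-(Z - 3)) = 70 - 12*1/16 = 70 - 3/4 = 277/4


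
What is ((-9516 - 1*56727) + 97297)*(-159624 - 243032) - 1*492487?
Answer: -12504571911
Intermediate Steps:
((-9516 - 1*56727) + 97297)*(-159624 - 243032) - 1*492487 = ((-9516 - 56727) + 97297)*(-402656) - 492487 = (-66243 + 97297)*(-402656) - 492487 = 31054*(-402656) - 492487 = -12504079424 - 492487 = -12504571911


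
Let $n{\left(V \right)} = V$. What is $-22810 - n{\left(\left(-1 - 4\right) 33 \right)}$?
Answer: $-22645$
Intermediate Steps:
$-22810 - n{\left(\left(-1 - 4\right) 33 \right)} = -22810 - \left(-1 - 4\right) 33 = -22810 - \left(-5\right) 33 = -22810 - -165 = -22810 + 165 = -22645$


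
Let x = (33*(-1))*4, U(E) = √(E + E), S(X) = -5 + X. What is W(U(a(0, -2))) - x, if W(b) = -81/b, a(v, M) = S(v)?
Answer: 132 + 81*I*√10/10 ≈ 132.0 + 25.614*I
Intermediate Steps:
a(v, M) = -5 + v
U(E) = √2*√E (U(E) = √(2*E) = √2*√E)
x = -132 (x = -33*4 = -132)
W(U(a(0, -2))) - x = -81*√2/(2*√(-5 + 0)) - 1*(-132) = -81*(-I*√10/10) + 132 = -(-81)*I*√10/10 + 132 = 81*I*√10/10 + 132 = 132 + 81*I*√10/10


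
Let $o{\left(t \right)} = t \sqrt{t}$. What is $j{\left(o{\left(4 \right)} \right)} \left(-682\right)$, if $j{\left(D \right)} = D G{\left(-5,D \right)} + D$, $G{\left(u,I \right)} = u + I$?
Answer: $-21824$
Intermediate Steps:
$G{\left(u,I \right)} = I + u$
$o{\left(t \right)} = t^{\frac{3}{2}}$
$j{\left(D \right)} = D + D \left(-5 + D\right)$ ($j{\left(D \right)} = D \left(D - 5\right) + D = D \left(-5 + D\right) + D = D + D \left(-5 + D\right)$)
$j{\left(o{\left(4 \right)} \right)} \left(-682\right) = 4^{\frac{3}{2}} \left(-4 + 4^{\frac{3}{2}}\right) \left(-682\right) = 8 \left(-4 + 8\right) \left(-682\right) = 8 \cdot 4 \left(-682\right) = 32 \left(-682\right) = -21824$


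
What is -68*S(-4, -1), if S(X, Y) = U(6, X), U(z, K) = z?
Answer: -408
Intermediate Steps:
S(X, Y) = 6
-68*S(-4, -1) = -68*6 = -408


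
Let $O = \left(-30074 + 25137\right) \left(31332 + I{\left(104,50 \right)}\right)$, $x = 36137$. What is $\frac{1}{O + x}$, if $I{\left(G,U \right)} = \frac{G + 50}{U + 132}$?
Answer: $- \frac{13}{2010503618} \approx -6.466 \cdot 10^{-9}$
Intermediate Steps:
$I{\left(G,U \right)} = \frac{50 + G}{132 + U}$
$O = - \frac{2010973399}{13}$ ($O = \left(-30074 + 25137\right) \left(31332 + \frac{50 + 104}{132 + 50}\right) = - 4937 \left(31332 + \frac{1}{182} \cdot 154\right) = - 4937 \left(31332 + \frac{11}{13}\right) = \left(-4937\right) \frac{407327}{13} = - \frac{2010973399}{13} \approx -1.5469 \cdot 10^{8}$)
$\frac{1}{O + x} = \frac{1}{- \frac{2010973399}{13} + 36137} = \frac{1}{- \frac{2010503618}{13}} = - \frac{13}{2010503618}$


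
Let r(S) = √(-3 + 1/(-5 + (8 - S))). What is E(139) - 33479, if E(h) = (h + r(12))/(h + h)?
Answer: -66957/2 + I*√7/417 ≈ -33479.0 + 0.0063447*I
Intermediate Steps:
r(S) = √(-3 + 1/(3 - S))
E(h) = (h + 2*I*√7/3)/(2*h) (E(h) = (h + √((8 - 3*12)/(-3 + 12)))/(h + h) = (h + √((8 - 36)/9))/((2*h)) = (h + √((⅑)*(-28)))*(1/(2*h)) = (h + √(-28/9))*(1/(2*h)) = (h + 2*I*√7/3)*(1/(2*h)) = (h + 2*I*√7/3)/(2*h))
E(139) - 33479 = ((½)*139 + I*√7/3)/139 - 33479 = (139/2 + I*√7/3)/139 - 33479 = (½ + I*√7/417) - 33479 = -66957/2 + I*√7/417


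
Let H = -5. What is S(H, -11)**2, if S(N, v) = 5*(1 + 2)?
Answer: 225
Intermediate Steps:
S(N, v) = 15 (S(N, v) = 5*3 = 15)
S(H, -11)**2 = 15**2 = 225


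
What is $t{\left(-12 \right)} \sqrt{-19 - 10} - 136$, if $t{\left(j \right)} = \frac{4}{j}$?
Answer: $-136 - \frac{i \sqrt{29}}{3} \approx -136.0 - 1.7951 i$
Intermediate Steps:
$t{\left(-12 \right)} \sqrt{-19 - 10} - 136 = \frac{4}{-12} \sqrt{-19 - 10} - 136 = 4 \left(- \frac{1}{12}\right) \sqrt{-29} - 136 = - \frac{i \sqrt{29}}{3} - 136 = -136 - \frac{i \sqrt{29}}{3}$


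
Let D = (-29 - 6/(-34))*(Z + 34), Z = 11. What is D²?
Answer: 486202500/289 ≈ 1.6824e+6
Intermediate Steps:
D = -22050/17 (D = (-29 - 6/(-34))*(11 + 34) = (-29 - 6*(-1/34))*45 = (-29 + 3/17)*45 = -490/17*45 = -22050/17 ≈ -1297.1)
D² = (-22050/17)² = 486202500/289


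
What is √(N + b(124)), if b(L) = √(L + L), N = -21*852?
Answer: √(-17892 + 2*√62) ≈ 133.7*I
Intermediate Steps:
N = -17892
b(L) = √2*√L (b(L) = √(2*L) = √2*√L)
√(N + b(124)) = √(-17892 + √2*√124) = √(-17892 + √2*(2*√31)) = √(-17892 + 2*√62)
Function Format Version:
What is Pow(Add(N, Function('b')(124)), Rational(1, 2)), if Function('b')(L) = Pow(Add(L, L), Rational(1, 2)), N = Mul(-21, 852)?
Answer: Pow(Add(-17892, Mul(2, Pow(62, Rational(1, 2)))), Rational(1, 2)) ≈ Mul(133.70, I)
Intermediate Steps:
N = -17892
Function('b')(L) = Mul(Pow(2, Rational(1, 2)), Pow(L, Rational(1, 2))) (Function('b')(L) = Pow(Mul(2, L), Rational(1, 2)) = Mul(Pow(2, Rational(1, 2)), Pow(L, Rational(1, 2))))
Pow(Add(N, Function('b')(124)), Rational(1, 2)) = Pow(Add(-17892, Mul(Pow(2, Rational(1, 2)), Pow(124, Rational(1, 2)))), Rational(1, 2)) = Pow(Add(-17892, Mul(Pow(2, Rational(1, 2)), Mul(2, Pow(31, Rational(1, 2))))), Rational(1, 2)) = Pow(Add(-17892, Mul(2, Pow(62, Rational(1, 2)))), Rational(1, 2))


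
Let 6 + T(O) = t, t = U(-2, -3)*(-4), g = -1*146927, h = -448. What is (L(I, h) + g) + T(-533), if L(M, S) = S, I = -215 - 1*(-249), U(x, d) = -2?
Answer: -147373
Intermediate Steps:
g = -146927
t = 8 (t = -2*(-4) = 8)
I = 34 (I = -215 + 249 = 34)
T(O) = 2 (T(O) = -6 + 8 = 2)
(L(I, h) + g) + T(-533) = (-448 - 146927) + 2 = -147375 + 2 = -147373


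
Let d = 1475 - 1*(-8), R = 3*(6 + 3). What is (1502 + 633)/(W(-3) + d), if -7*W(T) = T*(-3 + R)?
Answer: 14945/10453 ≈ 1.4297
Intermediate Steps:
R = 27 (R = 3*9 = 27)
d = 1483 (d = 1475 + 8 = 1483)
W(T) = -24*T/7 (W(T) = -T*(-3 + 27)/7 = -T*24/7 = -24*T/7)
(1502 + 633)/(W(-3) + d) = (1502 + 633)/(-24/7*(-3) + 1483) = 2135/(72/7 + 1483) = 2135/(10453/7) = 2135*(7/10453) = 14945/10453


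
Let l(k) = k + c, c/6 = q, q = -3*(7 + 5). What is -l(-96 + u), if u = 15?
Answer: 297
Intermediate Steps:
q = -36 (q = -3*12 = -36)
c = -216 (c = 6*(-36) = -216)
l(k) = -216 + k (l(k) = k - 216 = -216 + k)
-l(-96 + u) = -(-216 + (-96 + 15)) = -(-216 - 81) = -1*(-297) = 297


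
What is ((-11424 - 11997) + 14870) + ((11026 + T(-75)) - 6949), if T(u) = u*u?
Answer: 1151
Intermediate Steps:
T(u) = u²
((-11424 - 11997) + 14870) + ((11026 + T(-75)) - 6949) = ((-11424 - 11997) + 14870) + ((11026 + (-75)²) - 6949) = (-23421 + 14870) + ((11026 + 5625) - 6949) = -8551 + (16651 - 6949) = -8551 + 9702 = 1151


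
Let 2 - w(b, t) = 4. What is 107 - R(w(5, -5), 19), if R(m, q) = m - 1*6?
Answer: 115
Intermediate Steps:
w(b, t) = -2 (w(b, t) = 2 - 1*4 = 2 - 4 = -2)
R(m, q) = -6 + m (R(m, q) = m - 6 = -6 + m)
107 - R(w(5, -5), 19) = 107 - (-6 - 2) = 107 - 1*(-8) = 107 + 8 = 115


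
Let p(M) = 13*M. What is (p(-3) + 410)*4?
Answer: 1484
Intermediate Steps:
(p(-3) + 410)*4 = (13*(-3) + 410)*4 = (-39 + 410)*4 = 371*4 = 1484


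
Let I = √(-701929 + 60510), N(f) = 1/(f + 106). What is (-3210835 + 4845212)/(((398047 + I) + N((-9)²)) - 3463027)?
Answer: -175171358988130241/328502388123066092 - 57152529313*I*√641419/328502388123066092 ≈ -0.53324 - 0.00013934*I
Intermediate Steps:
N(f) = 1/(106 + f)
I = I*√641419 (I = √(-641419) = I*√641419 ≈ 800.89*I)
(-3210835 + 4845212)/(((398047 + I) + N((-9)²)) - 3463027) = (-3210835 + 4845212)/(((398047 + I*√641419) + 1/(106 + (-9)²)) - 3463027) = 1634377/(((398047 + I*√641419) + 1/(106 + 81)) - 3463027) = 1634377/(((398047 + I*√641419) + 1/187) - 3463027) = 1634377/((74434790/187 + I*√641419) - 3463027) = 1634377/(-573151259/187 + I*√641419)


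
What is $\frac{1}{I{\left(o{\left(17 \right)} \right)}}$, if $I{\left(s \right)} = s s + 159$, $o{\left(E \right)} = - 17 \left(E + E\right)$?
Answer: $\frac{1}{334243} \approx 2.9918 \cdot 10^{-6}$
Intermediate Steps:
$o{\left(E \right)} = - 34 E$ ($o{\left(E \right)} = - 17 \cdot 2 E = - 34 E$)
$I{\left(s \right)} = 159 + s^{2}$ ($I{\left(s \right)} = s^{2} + 159 = 159 + s^{2}$)
$\frac{1}{I{\left(o{\left(17 \right)} \right)}} = \frac{1}{159 + \left(\left(-34\right) 17\right)^{2}} = \frac{1}{159 + \left(-578\right)^{2}} = \frac{1}{159 + 334084} = \frac{1}{334243}$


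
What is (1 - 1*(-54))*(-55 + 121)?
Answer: 3630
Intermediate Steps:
(1 - 1*(-54))*(-55 + 121) = (1 + 54)*66 = 55*66 = 3630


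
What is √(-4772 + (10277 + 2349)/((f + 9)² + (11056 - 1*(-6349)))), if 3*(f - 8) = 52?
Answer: I*√33368111880329/83627 ≈ 69.075*I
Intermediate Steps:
f = 76/3 (f = 8 + (⅓)*52 = 8 + 52/3 = 76/3 ≈ 25.333)
√(-4772 + (10277 + 2349)/((f + 9)² + (11056 - 1*(-6349)))) = √(-4772 + (10277 + 2349)/((76/3 + 9)² + (11056 - 1*(-6349)))) = √(-4772 + 12626/((103/3)² + (11056 + 6349))) = √(-4772 + 12626/(10609/9 + 17405)) = √(-4772 + 12626/(167254/9)) = √(-4772 + 12626*(9/167254)) = √(-4772 + 56817/83627) = √(-399011227/83627) = I*√33368111880329/83627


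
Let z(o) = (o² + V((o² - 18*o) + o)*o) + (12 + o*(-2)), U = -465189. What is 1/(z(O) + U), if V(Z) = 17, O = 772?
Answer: 1/142387 ≈ 7.0231e-6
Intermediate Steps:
z(o) = 12 + o² + 15*o (z(o) = (o² + 17*o) + (12 + o*(-2)) = (o² + 17*o) + (12 - 2*o) = 12 + o² + 15*o)
1/(z(O) + U) = 1/((12 + 772² + 15*772) - 465189) = 1/((12 + 595984 + 11580) - 465189) = 1/(607576 - 465189) = 1/142387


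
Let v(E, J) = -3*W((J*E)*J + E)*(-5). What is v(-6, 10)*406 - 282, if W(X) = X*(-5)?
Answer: 18452418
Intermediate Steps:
W(X) = -5*X
v(E, J) = -75*E - 75*E*J**2 (v(E, J) = -(-15)*((J*E)*J + E)*(-5) = -(-15)*((E*J)*J + E)*(-5) = -(-15)*(E*J**2 + E)*(-5) = -(-15)*(E + E*J**2)*(-5) = -3*(-5*E - 5*E*J**2)*(-5) = (15*E + 15*E*J**2)*(-5) = -75*E - 75*E*J**2)
v(-6, 10)*406 - 282 = -75*(-6)*(1 + 10**2)*406 - 282 = -75*(-6)*(1 + 100)*406 - 282 = -75*(-6)*101*406 - 282 = 45450*406 - 282 = 18452700 - 282 = 18452418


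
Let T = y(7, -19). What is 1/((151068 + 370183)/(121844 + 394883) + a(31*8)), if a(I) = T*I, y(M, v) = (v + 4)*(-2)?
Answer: 516727/3844970131 ≈ 0.00013439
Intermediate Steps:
y(M, v) = -8 - 2*v (y(M, v) = (4 + v)*(-2) = -8 - 2*v)
T = 30 (T = -8 - 2*(-19) = -8 + 38 = 30)
a(I) = 30*I
1/((151068 + 370183)/(121844 + 394883) + a(31*8)) = 1/((151068 + 370183)/(121844 + 394883) + 30*(31*8)) = 1/(521251/516727 + 30*248) = 1/(521251*(1/516727) + 7440) = 1/(521251/516727 + 7440) = 1/(3844970131/516727) = 516727/3844970131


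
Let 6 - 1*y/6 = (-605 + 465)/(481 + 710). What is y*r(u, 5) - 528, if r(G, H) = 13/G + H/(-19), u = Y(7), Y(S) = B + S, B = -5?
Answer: -2255922/7543 ≈ -299.07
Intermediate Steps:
Y(S) = -5 + S
y = 14572/397 (y = 36 - 6*(-605 + 465)/(481 + 710) = 36 - (-840)/1191 = 36 - 6*(-140/1191) = 36 + 280/397 = 14572/397 ≈ 36.705)
u = 2 (u = -5 + 7 = 2)
r(G, H) = 13/G - H/19 (r(G, H) = 13/G + H*(-1/19) = 13/G - H/19)
y*r(u, 5) - 528 = 14572*(13/2 - 1/19*5)/397 - 528 = 14572*(13*(½) - 5/19)/397 - 528 = 14572*(13/2 - 5/19)/397 - 528 = (14572/397)*(237/38) - 528 = 1726782/7543 - 528 = -2255922/7543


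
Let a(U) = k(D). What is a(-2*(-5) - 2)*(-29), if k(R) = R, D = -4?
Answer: 116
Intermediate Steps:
a(U) = -4
a(-2*(-5) - 2)*(-29) = -4*(-29) = 116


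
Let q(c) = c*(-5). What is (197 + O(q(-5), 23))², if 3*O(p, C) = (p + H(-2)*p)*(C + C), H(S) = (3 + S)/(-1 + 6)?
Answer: 431649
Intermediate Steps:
q(c) = -5*c
H(S) = ⅗ + S/5 (H(S) = (3 + S)/5 = (3 + S)*(⅕) = ⅗ + S/5)
O(p, C) = 4*C*p/5 (O(p, C) = ((p + (⅗ + (⅕)*(-2))*p)*(C + C))/3 = ((p + (⅗ - ⅖)*p)*(2*C))/3 = ((p + p/5)*(2*C))/3 = ((6*p/5)*(2*C))/3 = (12*C*p/5)/3 = 4*C*p/5)
(197 + O(q(-5), 23))² = (197 + (⅘)*23*(-5*(-5)))² = (197 + (⅘)*23*25)² = (197 + 460)² = 657² = 431649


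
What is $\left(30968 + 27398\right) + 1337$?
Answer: $59703$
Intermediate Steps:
$\left(30968 + 27398\right) + 1337 = 58366 + 1337 = 59703$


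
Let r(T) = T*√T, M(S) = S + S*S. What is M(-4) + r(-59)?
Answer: 12 - 59*I*√59 ≈ 12.0 - 453.19*I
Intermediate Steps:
M(S) = S + S²
r(T) = T^(3/2)
M(-4) + r(-59) = -4*(1 - 4) + (-59)^(3/2) = -4*(-3) - 59*I*√59 = 12 - 59*I*√59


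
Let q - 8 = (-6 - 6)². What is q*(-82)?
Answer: -12464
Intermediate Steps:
q = 152 (q = 8 + (-6 - 6)² = 8 + (-12)² = 8 + 144 = 152)
q*(-82) = 152*(-82) = -12464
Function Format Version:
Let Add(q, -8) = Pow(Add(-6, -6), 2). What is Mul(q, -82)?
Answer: -12464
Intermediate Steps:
q = 152 (q = Add(8, Pow(Add(-6, -6), 2)) = Add(8, Pow(-12, 2)) = Add(8, 144) = 152)
Mul(q, -82) = Mul(152, -82) = -12464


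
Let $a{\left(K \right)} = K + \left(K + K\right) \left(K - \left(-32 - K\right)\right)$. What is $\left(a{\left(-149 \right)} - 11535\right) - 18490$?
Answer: $49094$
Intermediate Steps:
$a{\left(K \right)} = K + 2 K \left(32 + 2 K\right)$ ($a{\left(K \right)} = K + 2 K \left(K + \left(15 + \left(17 + K\right)\right)\right) = K + 2 K \left(K + \left(32 + K\right)\right) = K + 2 K \left(32 + 2 K\right)$)
$\left(a{\left(-149 \right)} - 11535\right) - 18490 = \left(- 149 \left(65 + 4 \left(-149\right)\right) - 11535\right) - 18490 = \left(- 149 \left(65 - 596\right) - 11535\right) - 18490 = \left(\left(-149\right) \left(-531\right) - 11535\right) - 18490 = \left(79119 - 11535\right) - 18490 = 67584 - 18490 = 49094$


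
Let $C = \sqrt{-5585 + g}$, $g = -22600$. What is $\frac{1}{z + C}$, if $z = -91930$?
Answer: $- \frac{18386}{1690230617} - \frac{i \sqrt{28185}}{8451153085} \approx -1.0878 \cdot 10^{-5} - 1.9865 \cdot 10^{-8} i$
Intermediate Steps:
$C = i \sqrt{28185}$ ($C = \sqrt{-5585 - 22600} = \sqrt{-28185} = i \sqrt{28185} \approx 167.88 i$)
$\frac{1}{z + C} = \frac{1}{-91930 + i \sqrt{28185}}$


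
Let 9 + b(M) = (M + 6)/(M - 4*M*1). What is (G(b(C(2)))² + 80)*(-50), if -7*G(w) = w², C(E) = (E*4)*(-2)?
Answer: -92150130025/8128512 ≈ -11337.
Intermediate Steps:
C(E) = -8*E (C(E) = (4*E)*(-2) = -8*E)
b(M) = -9 - (6 + M)/(3*M) (b(M) = -9 + (M + 6)/(M - 4*M*1) = -9 + (6 + M)/(M - 4*M) = -9 + (6 + M)/((-3*M)) = -9 + (6 + M)*(-1/(3*M)) = -9 - (6 + M)/(3*M))
G(w) = -w²/7
(G(b(C(2)))² + 80)*(-50) = ((-(-28/3 - 2/((-8*2)))²/7)² + 80)*(-50) = ((-(-28/3 - 2/(-16))²/7)² + 80)*(-50) = ((-(-28/3 - 2*(-1/16))²/7)² + 80)*(-50) = ((-(-28/3 + ⅛)²/7)² + 80)*(-50) = ((-(-221/24)²/7)² + 80)*(-50) = ((-⅐*48841/576)² + 80)*(-50) = ((-48841/4032)² + 80)*(-50) = (2385443281/16257024 + 80)*(-50) = (3686005201/16257024)*(-50) = -92150130025/8128512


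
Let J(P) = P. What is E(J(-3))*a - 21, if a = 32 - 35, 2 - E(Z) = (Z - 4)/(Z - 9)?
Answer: -101/4 ≈ -25.250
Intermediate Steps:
E(Z) = 2 - (-4 + Z)/(-9 + Z) (E(Z) = 2 - (Z - 4)/(Z - 9) = 2 - (-4 + Z)/(-9 + Z))
a = -3
E(J(-3))*a - 21 = ((-14 - 3)/(-9 - 3))*(-3) - 21 = (-17/(-12))*(-3) - 21 = -1/12*(-17)*(-3) - 21 = (17/12)*(-3) - 21 = -17/4 - 21 = -101/4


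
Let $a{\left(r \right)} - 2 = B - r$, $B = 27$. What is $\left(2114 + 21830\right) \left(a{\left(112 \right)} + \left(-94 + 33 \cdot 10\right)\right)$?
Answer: $3663432$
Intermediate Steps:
$a{\left(r \right)} = 29 - r$ ($a{\left(r \right)} = 2 - \left(-27 + r\right) = 29 - r$)
$\left(2114 + 21830\right) \left(a{\left(112 \right)} + \left(-94 + 33 \cdot 10\right)\right) = \left(2114 + 21830\right) \left(\left(29 - 112\right) + \left(-94 + 33 \cdot 10\right)\right) = 23944 \left(\left(29 - 112\right) + \left(-94 + 330\right)\right) = 23944 \left(-83 + 236\right) = 23944 \cdot 153 = 3663432$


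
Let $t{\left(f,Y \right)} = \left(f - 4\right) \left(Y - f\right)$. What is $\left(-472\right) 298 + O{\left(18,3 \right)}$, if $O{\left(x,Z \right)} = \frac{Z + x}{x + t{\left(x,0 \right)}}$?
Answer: $- \frac{10971175}{78} \approx -1.4066 \cdot 10^{5}$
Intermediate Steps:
$t{\left(f,Y \right)} = \left(-4 + f\right) \left(Y - f\right)$
$O{\left(x,Z \right)} = \frac{Z + x}{- x^{2} + 5 x}$ ($O{\left(x,Z \right)} = \frac{Z + x}{x + \left(- x^{2} - 0 + 4 x + 0 x\right)} = \frac{Z + x}{x + \left(- x^{2} + 0 + 4 x + 0\right)} = \frac{Z + x}{x - \left(x^{2} - 4 x\right)} = \frac{Z + x}{- x^{2} + 5 x}$)
$\left(-472\right) 298 + O{\left(18,3 \right)} = \left(-472\right) 298 + \frac{\left(-1\right) 3 - 18}{18 \left(-5 + 18\right)} = -140656 + \frac{-3 - 18}{18 \cdot 13} = -140656 + \frac{1}{18} \cdot \frac{1}{13} \left(-21\right) = -140656 - \frac{7}{78} = - \frac{10971175}{78}$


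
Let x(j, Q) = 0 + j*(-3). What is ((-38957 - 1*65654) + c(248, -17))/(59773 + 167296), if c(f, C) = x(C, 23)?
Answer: -104560/227069 ≈ -0.46048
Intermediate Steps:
x(j, Q) = -3*j (x(j, Q) = 0 - 3*j = -3*j)
c(f, C) = -3*C
((-38957 - 1*65654) + c(248, -17))/(59773 + 167296) = ((-38957 - 1*65654) - 3*(-17))/(59773 + 167296) = ((-38957 - 65654) + 51)/227069 = (-104611 + 51)*(1/227069) = -104560*1/227069 = -104560/227069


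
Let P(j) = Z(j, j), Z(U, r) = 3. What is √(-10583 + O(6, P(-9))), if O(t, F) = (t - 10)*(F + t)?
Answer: I*√10619 ≈ 103.05*I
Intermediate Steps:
P(j) = 3
O(t, F) = (-10 + t)*(F + t)
√(-10583 + O(6, P(-9))) = √(-10583 + (6² - 10*3 - 10*6 + 3*6)) = √(-10583 + (36 - 30 - 60 + 18)) = √(-10583 - 36) = √(-10619) = I*√10619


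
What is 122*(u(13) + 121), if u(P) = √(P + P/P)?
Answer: 14762 + 122*√14 ≈ 15218.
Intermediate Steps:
u(P) = √(1 + P) (u(P) = √(P + 1) = √(1 + P))
122*(u(13) + 121) = 122*(√(1 + 13) + 121) = 122*(√14 + 121) = 122*(121 + √14) = 14762 + 122*√14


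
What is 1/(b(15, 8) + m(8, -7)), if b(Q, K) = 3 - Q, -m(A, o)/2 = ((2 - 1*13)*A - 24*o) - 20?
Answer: -1/132 ≈ -0.0075758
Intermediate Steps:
m(A, o) = 40 + 22*A + 48*o (m(A, o) = -2*(((2 - 1*13)*A - 24*o) - 20) = -2*(((2 - 13)*A - 24*o) - 20) = -2*((-11*A - 24*o) - 20) = -2*((-24*o - 11*A) - 20) = -2*(-20 - 24*o - 11*A) = 40 + 22*A + 48*o)
1/(b(15, 8) + m(8, -7)) = 1/((3 - 1*15) + (40 + 22*8 + 48*(-7))) = 1/((3 - 15) + (40 + 176 - 336)) = 1/(-12 - 120) = 1/(-132) = -1/132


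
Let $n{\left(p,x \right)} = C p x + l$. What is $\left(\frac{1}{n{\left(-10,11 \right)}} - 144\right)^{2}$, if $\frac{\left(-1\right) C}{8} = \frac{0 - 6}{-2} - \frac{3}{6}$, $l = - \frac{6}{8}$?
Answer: $\frac{1604691031696}{77387209} \approx 20736.0$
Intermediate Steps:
$l = - \frac{3}{4}$ ($l = \left(-6\right) \frac{1}{8} = - \frac{3}{4} \approx -0.75$)
$C = -20$ ($C = - 8 \left(\frac{0 - 6}{-2} - \frac{3}{6}\right) = - 8 \left(\left(0 - 6\right) \left(- \frac{1}{2}\right) - \frac{1}{2}\right) = - 8 \left(\left(-6\right) \left(- \frac{1}{2}\right) - \frac{1}{2}\right) = - 8 \left(3 - \frac{1}{2}\right) = \left(-8\right) \frac{5}{2} = -20$)
$n{\left(p,x \right)} = - \frac{3}{4} - 20 p x$ ($n{\left(p,x \right)} = - 20 p x - \frac{3}{4} = - \frac{3}{4} - 20 p x$)
$\left(\frac{1}{n{\left(-10,11 \right)}} - 144\right)^{2} = \left(\frac{1}{- \frac{3}{4} - \left(-200\right) 11} - 144\right)^{2} = \left(\frac{1}{- \frac{3}{4} + 2200} - 144\right)^{2} = \left(\frac{1}{\frac{8797}{4}} - 144\right)^{2} = \left(\frac{4}{8797} - 144\right)^{2} = \left(- \frac{1266764}{8797}\right)^{2} = \frac{1604691031696}{77387209}$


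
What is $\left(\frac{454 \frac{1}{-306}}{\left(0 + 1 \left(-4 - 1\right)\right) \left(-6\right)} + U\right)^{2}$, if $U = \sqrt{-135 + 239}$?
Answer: $\frac{2191133929}{21068100} - \frac{454 \sqrt{26}}{2295} \approx 102.99$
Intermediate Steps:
$U = 2 \sqrt{26}$ ($U = \sqrt{104} = 2 \sqrt{26} \approx 10.198$)
$\left(\frac{454 \frac{1}{-306}}{\left(0 + 1 \left(-4 - 1\right)\right) \left(-6\right)} + U\right)^{2} = \left(\frac{454 \frac{1}{-306}}{\left(0 + 1 \left(-4 - 1\right)\right) \left(-6\right)} + 2 \sqrt{26}\right)^{2} = \left(\frac{454 \left(- \frac{1}{306}\right)}{\left(0 + 1 \left(-5\right)\right) \left(-6\right)} + 2 \sqrt{26}\right)^{2} = \left(- \frac{227}{153 \left(0 - 5\right) \left(-6\right)} + 2 \sqrt{26}\right)^{2} = \left(- \frac{227}{153 \left(\left(-5\right) \left(-6\right)\right)} + 2 \sqrt{26}\right)^{2} = \left(- \frac{227}{153 \cdot 30} + 2 \sqrt{26}\right)^{2} = \left(\left(- \frac{227}{153}\right) \frac{1}{30} + 2 \sqrt{26}\right)^{2} = \left(- \frac{227}{4590} + 2 \sqrt{26}\right)^{2}$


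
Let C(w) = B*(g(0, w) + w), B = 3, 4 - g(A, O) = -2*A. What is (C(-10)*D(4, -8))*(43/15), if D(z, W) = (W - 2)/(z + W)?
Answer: -129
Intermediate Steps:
g(A, O) = 4 + 2*A (g(A, O) = 4 - (-2)*A = 4 + 2*A)
C(w) = 12 + 3*w (C(w) = 3*((4 + 2*0) + w) = 3*((4 + 0) + w) = 3*(4 + w) = 12 + 3*w)
D(z, W) = (-2 + W)/(W + z)
(C(-10)*D(4, -8))*(43/15) = ((12 + 3*(-10))*((-2 - 8)/(-8 + 4)))*(43/15) = ((12 - 30)*(-10/(-4)))*(43*(1/15)) = -(-9)*(-10)/2*(43/15) = -18*5/2*(43/15) = -45*43/15 = -129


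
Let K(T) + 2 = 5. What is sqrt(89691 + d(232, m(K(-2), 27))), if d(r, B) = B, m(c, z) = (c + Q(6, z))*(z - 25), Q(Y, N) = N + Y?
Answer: sqrt(89763) ≈ 299.60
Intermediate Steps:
K(T) = 3 (K(T) = -2 + 5 = 3)
m(c, z) = (-25 + z)*(6 + c + z) (m(c, z) = (c + (z + 6))*(z - 25) = (c + (6 + z))*(-25 + z) = (6 + c + z)*(-25 + z) = (-25 + z)*(6 + c + z))
sqrt(89691 + d(232, m(K(-2), 27))) = sqrt(89691 + (-150 + 27**2 - 25*3 - 19*27 + 3*27)) = sqrt(89691 + (-150 + 729 - 75 - 513 + 81)) = sqrt(89691 + 72) = sqrt(89763)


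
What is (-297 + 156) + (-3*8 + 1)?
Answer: -164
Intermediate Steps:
(-297 + 156) + (-3*8 + 1) = -141 + (-24 + 1) = -141 - 23 = -164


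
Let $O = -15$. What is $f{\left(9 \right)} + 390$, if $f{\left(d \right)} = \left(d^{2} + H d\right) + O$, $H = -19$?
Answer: $285$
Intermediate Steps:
$f{\left(d \right)} = -15 + d^{2} - 19 d$ ($f{\left(d \right)} = \left(d^{2} - 19 d\right) - 15 = -15 + d^{2} - 19 d$)
$f{\left(9 \right)} + 390 = \left(-15 + 9^{2} - 171\right) + 390 = \left(-15 + 81 - 171\right) + 390 = -105 + 390 = 285$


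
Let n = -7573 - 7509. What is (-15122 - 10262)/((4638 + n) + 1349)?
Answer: 25384/9095 ≈ 2.7910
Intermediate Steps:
n = -15082
(-15122 - 10262)/((4638 + n) + 1349) = (-15122 - 10262)/((4638 - 15082) + 1349) = -25384/(-10444 + 1349) = -25384/(-9095) = -25384*(-1/9095) = 25384/9095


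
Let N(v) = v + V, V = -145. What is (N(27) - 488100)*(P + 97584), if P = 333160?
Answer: -210296974192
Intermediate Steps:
N(v) = -145 + v (N(v) = v - 145 = -145 + v)
(N(27) - 488100)*(P + 97584) = ((-145 + 27) - 488100)*(333160 + 97584) = (-118 - 488100)*430744 = -488218*430744 = -210296974192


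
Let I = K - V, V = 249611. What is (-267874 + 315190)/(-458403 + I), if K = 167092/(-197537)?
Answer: -4673330346/69929564305 ≈ -0.066829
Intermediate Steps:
K = -167092/197537 (K = 167092*(-1/197537) = -167092/197537 ≈ -0.84588)
I = -49307575199/197537 (I = -167092/197537 - 1*249611 = -167092/197537 - 249611 = -49307575199/197537 ≈ -2.4961e+5)
(-267874 + 315190)/(-458403 + I) = (-267874 + 315190)/(-458403 - 49307575199/197537) = 47316/(-139859128610/197537) = 47316*(-197537/139859128610) = -4673330346/69929564305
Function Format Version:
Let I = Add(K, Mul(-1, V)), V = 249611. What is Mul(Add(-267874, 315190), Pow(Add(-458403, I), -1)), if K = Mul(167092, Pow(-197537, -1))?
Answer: Rational(-4673330346, 69929564305) ≈ -0.066829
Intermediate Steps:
K = Rational(-167092, 197537) (K = Mul(167092, Rational(-1, 197537)) = Rational(-167092, 197537) ≈ -0.84588)
I = Rational(-49307575199, 197537) (I = Add(Rational(-167092, 197537), Mul(-1, 249611)) = Add(Rational(-167092, 197537), -249611) = Rational(-49307575199, 197537) ≈ -2.4961e+5)
Mul(Add(-267874, 315190), Pow(Add(-458403, I), -1)) = Mul(Add(-267874, 315190), Pow(Add(-458403, Rational(-49307575199, 197537)), -1)) = Mul(47316, Pow(Rational(-139859128610, 197537), -1)) = Mul(47316, Rational(-197537, 139859128610)) = Rational(-4673330346, 69929564305)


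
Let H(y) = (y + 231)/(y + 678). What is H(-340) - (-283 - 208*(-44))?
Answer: -2997831/338 ≈ -8869.3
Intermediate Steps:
H(y) = (231 + y)/(678 + y)
H(-340) - (-283 - 208*(-44)) = (231 - 340)/(678 - 340) - (-283 - 208*(-44)) = -109/338 - (-283 + 9152) = (1/338)*(-109) - 1*8869 = -109/338 - 8869 = -2997831/338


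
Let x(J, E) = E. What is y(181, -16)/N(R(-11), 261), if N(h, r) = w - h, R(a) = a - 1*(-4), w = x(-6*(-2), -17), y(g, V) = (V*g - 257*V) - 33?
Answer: -1183/10 ≈ -118.30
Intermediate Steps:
y(g, V) = -33 - 257*V + V*g (y(g, V) = (-257*V + V*g) - 33 = -33 - 257*V + V*g)
w = -17
R(a) = 4 + a (R(a) = a + 4 = 4 + a)
N(h, r) = -17 - h
y(181, -16)/N(R(-11), 261) = (-33 - 257*(-16) - 16*181)/(-17 - (4 - 11)) = (-33 + 4112 - 2896)/(-17 - 1*(-7)) = 1183/(-17 + 7) = 1183/(-10) = 1183*(-⅒) = -1183/10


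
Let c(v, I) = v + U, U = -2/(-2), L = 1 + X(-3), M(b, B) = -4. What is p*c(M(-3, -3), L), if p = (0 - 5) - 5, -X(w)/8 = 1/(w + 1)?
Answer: 30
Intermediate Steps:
X(w) = -8/(1 + w) (X(w) = -8/(w + 1) = -8/(1 + w))
p = -10 (p = -5 - 5 = -10)
L = 5 (L = 1 - 8/(1 - 3) = 1 - 8/(-2) = 1 - 8*(-½) = 1 + 4 = 5)
U = 1 (U = -2*(-½) = 1)
c(v, I) = 1 + v (c(v, I) = v + 1 = 1 + v)
p*c(M(-3, -3), L) = -10*(1 - 4) = -10*(-3) = 30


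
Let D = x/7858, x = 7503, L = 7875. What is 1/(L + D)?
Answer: 7858/61889253 ≈ 0.00012697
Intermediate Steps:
D = 7503/7858 ≈ 0.95482
1/(L + D) = 1/(7875 + 7503/7858) = 1/(61889253/7858) = 7858/61889253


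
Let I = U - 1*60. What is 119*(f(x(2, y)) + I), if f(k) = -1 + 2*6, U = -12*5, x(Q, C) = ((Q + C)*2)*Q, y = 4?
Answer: -12971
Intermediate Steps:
x(Q, C) = Q*(2*C + 2*Q) (x(Q, C) = ((C + Q)*2)*Q = (2*C + 2*Q)*Q = Q*(2*C + 2*Q))
U = -60
f(k) = 11 (f(k) = -1 + 12 = 11)
I = -120 (I = -60 - 1*60 = -60 - 60 = -120)
119*(f(x(2, y)) + I) = 119*(11 - 120) = 119*(-109) = -12971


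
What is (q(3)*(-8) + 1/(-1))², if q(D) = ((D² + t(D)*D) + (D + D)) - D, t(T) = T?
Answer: 28561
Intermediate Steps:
q(D) = D + 2*D² (q(D) = ((D² + D*D) + (D + D)) - D = ((D² + D²) + 2*D) - D = (2*D² + 2*D) - D = (2*D + 2*D²) - D = D + 2*D²)
(q(3)*(-8) + 1/(-1))² = ((3*(1 + 2*3))*(-8) + 1/(-1))² = ((3*(1 + 6))*(-8) - 1)² = ((3*7)*(-8) - 1)² = (21*(-8) - 1)² = (-168 - 1)² = (-169)² = 28561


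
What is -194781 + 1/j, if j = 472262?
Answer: -91987664621/472262 ≈ -1.9478e+5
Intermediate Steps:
-194781 + 1/j = -194781 + 1/472262 = -91987664621/472262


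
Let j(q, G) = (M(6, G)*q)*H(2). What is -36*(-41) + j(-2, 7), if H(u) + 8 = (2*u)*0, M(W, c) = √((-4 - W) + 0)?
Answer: 1476 + 16*I*√10 ≈ 1476.0 + 50.596*I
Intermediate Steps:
M(W, c) = √(-4 - W)
H(u) = -8 (H(u) = -8 + (2*u)*0 = -8 + 0 = -8)
j(q, G) = -8*I*q*√10 (j(q, G) = (√(-4 - 1*6)*q)*(-8) = (√(-4 - 6)*q)*(-8) = (√(-10)*q)*(-8) = ((I*√10)*q)*(-8) = (I*q*√10)*(-8) = -8*I*q*√10)
-36*(-41) + j(-2, 7) = -36*(-41) - 8*I*(-2)*√10 = 1476 + 16*I*√10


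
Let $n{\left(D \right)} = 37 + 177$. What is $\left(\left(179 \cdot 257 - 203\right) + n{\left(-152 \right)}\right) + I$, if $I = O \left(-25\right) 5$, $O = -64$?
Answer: $54014$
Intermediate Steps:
$n{\left(D \right)} = 214$
$I = 8000$ ($I = \left(-64\right) \left(-25\right) 5 = 1600 \cdot 5 = 8000$)
$\left(\left(179 \cdot 257 - 203\right) + n{\left(-152 \right)}\right) + I = \left(\left(179 \cdot 257 - 203\right) + 214\right) + 8000 = \left(\left(46003 - 203\right) + 214\right) + 8000 = \left(45800 + 214\right) + 8000 = 46014 + 8000 = 54014$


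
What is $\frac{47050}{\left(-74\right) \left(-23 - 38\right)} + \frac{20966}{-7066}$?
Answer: $\frac{59453694}{7973981} \approx 7.456$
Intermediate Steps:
$\frac{47050}{\left(-74\right) \left(-23 - 38\right)} + \frac{20966}{-7066} = \frac{47050}{\left(-74\right) \left(-61\right)} + 20966 \left(- \frac{1}{7066}\right) = \frac{47050}{4514} - \frac{10483}{3533} = 47050 \cdot \frac{1}{4514} - \frac{10483}{3533} = \frac{23525}{2257} - \frac{10483}{3533} = \frac{59453694}{7973981}$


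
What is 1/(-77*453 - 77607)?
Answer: -1/112488 ≈ -8.8898e-6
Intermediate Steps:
1/(-77*453 - 77607) = 1/(-34881 - 77607) = 1/(-112488) = -1/112488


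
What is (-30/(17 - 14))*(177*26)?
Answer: -46020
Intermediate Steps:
(-30/(17 - 14))*(177*26) = -30/3*4602 = -30*⅓*4602 = -10*4602 = -46020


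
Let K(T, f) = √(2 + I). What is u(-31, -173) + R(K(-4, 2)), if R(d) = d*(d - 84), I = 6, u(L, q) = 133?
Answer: 141 - 168*√2 ≈ -96.588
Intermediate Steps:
K(T, f) = 2*√2 (K(T, f) = √(2 + 6) = √8 = 2*√2)
R(d) = d*(-84 + d)
u(-31, -173) + R(K(-4, 2)) = 133 + (2*√2)*(-84 + 2*√2) = 133 + 2*√2*(-84 + 2*√2)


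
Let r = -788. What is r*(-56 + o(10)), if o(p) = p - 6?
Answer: 40976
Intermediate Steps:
o(p) = -6 + p
r*(-56 + o(10)) = -788*(-56 + (-6 + 10)) = -788*(-56 + 4) = -788*(-52) = 40976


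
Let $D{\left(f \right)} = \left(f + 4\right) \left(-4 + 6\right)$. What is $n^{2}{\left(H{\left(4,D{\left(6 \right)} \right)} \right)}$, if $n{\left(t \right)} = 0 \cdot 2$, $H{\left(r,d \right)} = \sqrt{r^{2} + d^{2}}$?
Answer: $0$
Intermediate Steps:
$D{\left(f \right)} = 8 + 2 f$ ($D{\left(f \right)} = \left(4 + f\right) 2 = 8 + 2 f$)
$H{\left(r,d \right)} = \sqrt{d^{2} + r^{2}}$
$n{\left(t \right)} = 0$
$n^{2}{\left(H{\left(4,D{\left(6 \right)} \right)} \right)} = 0^{2} = 0$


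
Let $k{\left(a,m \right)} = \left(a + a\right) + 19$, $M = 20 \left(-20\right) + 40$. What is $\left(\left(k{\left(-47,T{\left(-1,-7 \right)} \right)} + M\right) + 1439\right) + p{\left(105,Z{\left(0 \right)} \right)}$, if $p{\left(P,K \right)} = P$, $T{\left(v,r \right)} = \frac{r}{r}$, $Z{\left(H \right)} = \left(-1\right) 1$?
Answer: $1109$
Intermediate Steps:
$Z{\left(H \right)} = -1$
$T{\left(v,r \right)} = 1$
$M = -360$ ($M = -400 + 40 = -360$)
$k{\left(a,m \right)} = 19 + 2 a$ ($k{\left(a,m \right)} = 2 a + 19 = 19 + 2 a$)
$\left(\left(k{\left(-47,T{\left(-1,-7 \right)} \right)} + M\right) + 1439\right) + p{\left(105,Z{\left(0 \right)} \right)} = \left(\left(\left(19 + 2 \left(-47\right)\right) - 360\right) + 1439\right) + 105 = \left(\left(\left(19 - 94\right) - 360\right) + 1439\right) + 105 = \left(\left(-75 - 360\right) + 1439\right) + 105 = \left(-435 + 1439\right) + 105 = 1004 + 105 = 1109$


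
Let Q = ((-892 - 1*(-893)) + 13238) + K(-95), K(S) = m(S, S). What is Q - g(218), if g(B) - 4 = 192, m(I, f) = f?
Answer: 12948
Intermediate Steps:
g(B) = 196 (g(B) = 4 + 192 = 196)
K(S) = S
Q = 13144 (Q = ((-892 - 1*(-893)) + 13238) - 95 = ((-892 + 893) + 13238) - 95 = (1 + 13238) - 95 = 13239 - 95 = 13144)
Q - g(218) = 13144 - 1*196 = 13144 - 196 = 12948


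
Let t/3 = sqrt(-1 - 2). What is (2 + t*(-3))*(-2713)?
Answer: -5426 + 24417*I*sqrt(3) ≈ -5426.0 + 42292.0*I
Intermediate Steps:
t = 3*I*sqrt(3) (t = 3*sqrt(-1 - 2) = 3*sqrt(-3) = 3*(I*sqrt(3)) = 3*I*sqrt(3) ≈ 5.1962*I)
(2 + t*(-3))*(-2713) = (2 + (3*I*sqrt(3))*(-3))*(-2713) = (2 - 9*I*sqrt(3))*(-2713) = -5426 + 24417*I*sqrt(3)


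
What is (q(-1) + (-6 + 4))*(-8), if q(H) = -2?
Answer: 32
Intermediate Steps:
(q(-1) + (-6 + 4))*(-8) = (-2 + (-6 + 4))*(-8) = (-2 - 2)*(-8) = -4*(-8) = 32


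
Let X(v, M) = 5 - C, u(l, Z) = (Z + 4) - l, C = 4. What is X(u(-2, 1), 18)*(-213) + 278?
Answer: 65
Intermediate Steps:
u(l, Z) = 4 + Z - l (u(l, Z) = (4 + Z) - l = 4 + Z - l)
X(v, M) = 1 (X(v, M) = 5 - 1*4 = 5 - 4 = 1)
X(u(-2, 1), 18)*(-213) + 278 = 1*(-213) + 278 = -213 + 278 = 65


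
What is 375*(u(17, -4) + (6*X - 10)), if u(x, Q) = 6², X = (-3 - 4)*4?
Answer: -53250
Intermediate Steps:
X = -28 (X = -7*4 = -28)
u(x, Q) = 36
375*(u(17, -4) + (6*X - 10)) = 375*(36 + (6*(-28) - 10)) = 375*(36 + (-168 - 10)) = 375*(36 - 178) = 375*(-142) = -53250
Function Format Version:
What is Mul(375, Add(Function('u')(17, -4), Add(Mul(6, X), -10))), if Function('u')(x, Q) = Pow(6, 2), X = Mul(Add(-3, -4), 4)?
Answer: -53250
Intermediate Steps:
X = -28 (X = Mul(-7, 4) = -28)
Function('u')(x, Q) = 36
Mul(375, Add(Function('u')(17, -4), Add(Mul(6, X), -10))) = Mul(375, Add(36, Add(Mul(6, -28), -10))) = Mul(375, Add(36, Add(-168, -10))) = Mul(375, Add(36, -178)) = Mul(375, -142) = -53250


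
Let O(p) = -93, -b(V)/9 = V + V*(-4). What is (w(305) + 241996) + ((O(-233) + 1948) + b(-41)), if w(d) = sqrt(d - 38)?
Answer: 242744 + sqrt(267) ≈ 2.4276e+5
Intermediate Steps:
b(V) = 27*V (b(V) = -9*(V + V*(-4)) = -9*(V - 4*V) = -(-27)*V = 27*V)
w(d) = sqrt(-38 + d)
(w(305) + 241996) + ((O(-233) + 1948) + b(-41)) = (sqrt(-38 + 305) + 241996) + ((-93 + 1948) + 27*(-41)) = (sqrt(267) + 241996) + (1855 - 1107) = (241996 + sqrt(267)) + 748 = 242744 + sqrt(267)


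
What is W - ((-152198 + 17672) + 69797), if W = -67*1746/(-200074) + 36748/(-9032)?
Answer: 14620429081793/225883546 ≈ 64726.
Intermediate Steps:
W = -786967241/225883546 (W = -116982*(-1/200074) + 36748*(-1/9032) = 58491/100037 - 9187/2258 = -786967241/225883546 ≈ -3.4840)
W - ((-152198 + 17672) + 69797) = -786967241/225883546 - ((-152198 + 17672) + 69797) = -786967241/225883546 - (-134526 + 69797) = -786967241/225883546 - 1*(-64729) = -786967241/225883546 + 64729 = 14620429081793/225883546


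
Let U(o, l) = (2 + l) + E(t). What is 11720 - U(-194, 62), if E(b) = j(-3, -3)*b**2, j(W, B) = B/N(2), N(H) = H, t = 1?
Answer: 23315/2 ≈ 11658.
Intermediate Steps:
j(W, B) = B/2
E(b) = -3*b**2/2 (E(b) = ((1/2)*(-3))*b**2 = -3*b**2/2)
U(o, l) = 1/2 + l (U(o, l) = (2 + l) - 3/2*1**2 = (2 + l) - 3/2*1 = (2 + l) - 3/2 = 1/2 + l)
11720 - U(-194, 62) = 11720 - (1/2 + 62) = 11720 - 1*125/2 = 11720 - 125/2 = 23315/2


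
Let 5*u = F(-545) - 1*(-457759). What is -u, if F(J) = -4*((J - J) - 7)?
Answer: -457787/5 ≈ -91557.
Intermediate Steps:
F(J) = 28 (F(J) = -4*(0 - 7) = -4*(-7) = 28)
u = 457787/5 (u = (28 - 1*(-457759))/5 = (28 + 457759)/5 = (⅕)*457787 = 457787/5 ≈ 91557.)
-u = -1*457787/5 = -457787/5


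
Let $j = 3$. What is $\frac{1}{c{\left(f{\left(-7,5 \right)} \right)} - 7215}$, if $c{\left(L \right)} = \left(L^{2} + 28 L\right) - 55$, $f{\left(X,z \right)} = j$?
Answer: $- \frac{1}{7177} \approx -0.00013933$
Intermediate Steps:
$f{\left(X,z \right)} = 3$
$c{\left(L \right)} = -55 + L^{2} + 28 L$
$\frac{1}{c{\left(f{\left(-7,5 \right)} \right)} - 7215} = \frac{1}{\left(-55 + 3^{2} + 28 \cdot 3\right) - 7215} = \frac{1}{\left(-55 + 9 + 84\right) - 7215} = \frac{1}{38 - 7215} = \frac{1}{-7177} = - \frac{1}{7177}$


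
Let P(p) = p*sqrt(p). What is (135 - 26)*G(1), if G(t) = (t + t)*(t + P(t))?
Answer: 436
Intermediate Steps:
P(p) = p**(3/2)
G(t) = 2*t*(t + t**(3/2)) (G(t) = (t + t)*(t + t**(3/2)) = (2*t)*(t + t**(3/2)) = 2*t*(t + t**(3/2)))
(135 - 26)*G(1) = (135 - 26)*(2*1*(1 + 1**(3/2))) = 109*(2*1*(1 + 1)) = 109*(2*1*2) = 109*4 = 436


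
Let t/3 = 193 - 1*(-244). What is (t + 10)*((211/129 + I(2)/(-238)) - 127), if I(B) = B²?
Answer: -2542563046/15351 ≈ -1.6563e+5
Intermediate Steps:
t = 1311 (t = 3*(193 - 1*(-244)) = 3*(193 + 244) = 3*437 = 1311)
(t + 10)*((211/129 + I(2)/(-238)) - 127) = (1311 + 10)*((211/129 + 2²/(-238)) - 127) = 1321*((211*(1/129) + 4*(-1/238)) - 127) = 1321*((211/129 - 2/119) - 127) = 1321*(24851/15351 - 127) = 1321*(-1924726/15351) = -2542563046/15351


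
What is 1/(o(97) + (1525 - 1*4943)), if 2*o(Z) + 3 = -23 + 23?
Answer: -2/6839 ≈ -0.00029244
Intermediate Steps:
o(Z) = -3/2 (o(Z) = -3/2 + (-23 + 23)/2 = -3/2 + (1/2)*0 = -3/2 + 0 = -3/2)
1/(o(97) + (1525 - 1*4943)) = 1/(-3/2 + (1525 - 1*4943)) = 1/(-3/2 + (1525 - 4943)) = 1/(-3/2 - 3418) = 1/(-6839/2) = -2/6839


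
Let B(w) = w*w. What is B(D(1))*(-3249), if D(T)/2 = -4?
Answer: -207936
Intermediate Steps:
D(T) = -8 (D(T) = 2*(-4) = -8)
B(w) = w²
B(D(1))*(-3249) = (-8)²*(-3249) = 64*(-3249) = -207936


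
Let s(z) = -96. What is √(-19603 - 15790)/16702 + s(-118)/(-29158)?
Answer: 48/14579 + I*√35393/16702 ≈ 0.0032924 + 0.011264*I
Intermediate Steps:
√(-19603 - 15790)/16702 + s(-118)/(-29158) = √(-19603 - 15790)/16702 - 96/(-29158) = √(-35393)*(1/16702) - 96*(-1/29158) = (I*√35393)*(1/16702) + 48/14579 = I*√35393/16702 + 48/14579 = 48/14579 + I*√35393/16702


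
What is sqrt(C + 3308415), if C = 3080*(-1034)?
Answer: sqrt(123695) ≈ 351.70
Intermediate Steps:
C = -3184720
sqrt(C + 3308415) = sqrt(-3184720 + 3308415) = sqrt(123695)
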